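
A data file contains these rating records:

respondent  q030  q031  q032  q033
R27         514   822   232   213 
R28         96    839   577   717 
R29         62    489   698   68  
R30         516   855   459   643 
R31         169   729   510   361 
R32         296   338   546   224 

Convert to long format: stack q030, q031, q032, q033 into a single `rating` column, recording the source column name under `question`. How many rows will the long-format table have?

24

6 respondent values × 4 melted columns = 24 rows.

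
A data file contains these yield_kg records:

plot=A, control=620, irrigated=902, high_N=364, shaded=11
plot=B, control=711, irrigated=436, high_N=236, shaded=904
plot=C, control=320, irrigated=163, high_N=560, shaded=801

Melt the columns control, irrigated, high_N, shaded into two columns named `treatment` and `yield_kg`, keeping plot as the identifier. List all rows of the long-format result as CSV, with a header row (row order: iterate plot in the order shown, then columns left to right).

Each (plot, column) pair becomes one row: 3 × 4 = 12 rows.
For example, (A, control) → yield_kg=620.

plot,treatment,yield_kg
A,control,620
A,irrigated,902
A,high_N,364
A,shaded,11
B,control,711
B,irrigated,436
B,high_N,236
B,shaded,904
C,control,320
C,irrigated,163
C,high_N,560
C,shaded,801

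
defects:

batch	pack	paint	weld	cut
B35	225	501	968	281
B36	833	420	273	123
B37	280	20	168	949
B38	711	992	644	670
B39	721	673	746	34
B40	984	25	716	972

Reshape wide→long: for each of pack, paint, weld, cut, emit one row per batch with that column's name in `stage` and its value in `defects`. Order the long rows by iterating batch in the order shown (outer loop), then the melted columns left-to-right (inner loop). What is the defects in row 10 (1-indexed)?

24 rows total (6 × 4). Row 10: index ⌊(10-1)/4⌋ = 2 into batch → B37; (10-1) mod 4 = 1 into the melted columns → paint.
So row 10 is (B37, paint, 20); defects = 20.

20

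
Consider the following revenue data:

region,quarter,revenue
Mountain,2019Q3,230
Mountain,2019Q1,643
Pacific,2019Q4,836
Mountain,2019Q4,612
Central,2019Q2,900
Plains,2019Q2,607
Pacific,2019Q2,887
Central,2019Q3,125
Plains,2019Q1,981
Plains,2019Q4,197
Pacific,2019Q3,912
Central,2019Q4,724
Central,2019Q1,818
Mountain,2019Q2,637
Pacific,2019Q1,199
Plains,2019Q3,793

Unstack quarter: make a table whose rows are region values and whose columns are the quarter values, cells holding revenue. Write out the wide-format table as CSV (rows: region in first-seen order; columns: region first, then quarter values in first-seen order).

Columns: region plus the 4 distinct quarter values (2019Q3, 2019Q1, 2019Q4, 2019Q2).
For example, row Mountain column 2019Q3 takes revenue=230 from the long row (Mountain, 2019Q3).

region,2019Q3,2019Q1,2019Q4,2019Q2
Mountain,230,643,612,637
Pacific,912,199,836,887
Central,125,818,724,900
Plains,793,981,197,607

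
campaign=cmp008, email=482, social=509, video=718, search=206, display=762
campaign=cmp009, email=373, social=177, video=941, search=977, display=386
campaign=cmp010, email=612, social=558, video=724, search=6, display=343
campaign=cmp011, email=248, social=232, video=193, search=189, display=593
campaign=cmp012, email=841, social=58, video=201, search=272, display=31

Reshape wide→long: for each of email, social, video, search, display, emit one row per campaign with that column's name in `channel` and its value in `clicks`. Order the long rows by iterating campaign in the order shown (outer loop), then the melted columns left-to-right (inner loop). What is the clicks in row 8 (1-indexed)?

941

25 rows total (5 × 5). Row 8: index ⌊(8-1)/5⌋ = 1 into campaign → cmp009; (8-1) mod 5 = 2 into the melted columns → video.
So row 8 is (cmp009, video, 941); clicks = 941.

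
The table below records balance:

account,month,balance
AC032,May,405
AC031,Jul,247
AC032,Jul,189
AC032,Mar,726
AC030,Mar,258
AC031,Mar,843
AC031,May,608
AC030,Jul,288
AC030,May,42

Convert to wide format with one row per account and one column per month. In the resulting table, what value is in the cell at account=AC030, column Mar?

Wide layout: rows indexed by account, columns are the 3 distinct month values (May, Jul, Mar).
Cell (account=AC030, month=Mar) draws from the long row where account=AC030 and month=Mar, which has balance=258.

258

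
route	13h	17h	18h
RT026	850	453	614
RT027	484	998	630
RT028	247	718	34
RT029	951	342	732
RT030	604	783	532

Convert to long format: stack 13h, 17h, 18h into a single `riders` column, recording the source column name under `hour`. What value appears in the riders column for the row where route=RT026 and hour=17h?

Unpivoting turns each (route, wide-column) pair into one long row.
The wide cell at row RT026, column 17h holds 453, so the long row (RT026, 17h) has riders=453.

453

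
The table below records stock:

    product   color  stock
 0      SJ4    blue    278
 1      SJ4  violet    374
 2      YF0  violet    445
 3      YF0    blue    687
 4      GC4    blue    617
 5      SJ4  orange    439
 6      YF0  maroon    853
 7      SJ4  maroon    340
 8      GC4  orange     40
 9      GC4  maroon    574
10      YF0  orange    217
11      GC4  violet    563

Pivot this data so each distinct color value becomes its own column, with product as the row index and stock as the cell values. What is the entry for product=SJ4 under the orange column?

439

Wide layout: rows indexed by product, columns are the 4 distinct color values (blue, violet, orange, maroon).
Cell (product=SJ4, color=orange) draws from the long row where product=SJ4 and color=orange, which has stock=439.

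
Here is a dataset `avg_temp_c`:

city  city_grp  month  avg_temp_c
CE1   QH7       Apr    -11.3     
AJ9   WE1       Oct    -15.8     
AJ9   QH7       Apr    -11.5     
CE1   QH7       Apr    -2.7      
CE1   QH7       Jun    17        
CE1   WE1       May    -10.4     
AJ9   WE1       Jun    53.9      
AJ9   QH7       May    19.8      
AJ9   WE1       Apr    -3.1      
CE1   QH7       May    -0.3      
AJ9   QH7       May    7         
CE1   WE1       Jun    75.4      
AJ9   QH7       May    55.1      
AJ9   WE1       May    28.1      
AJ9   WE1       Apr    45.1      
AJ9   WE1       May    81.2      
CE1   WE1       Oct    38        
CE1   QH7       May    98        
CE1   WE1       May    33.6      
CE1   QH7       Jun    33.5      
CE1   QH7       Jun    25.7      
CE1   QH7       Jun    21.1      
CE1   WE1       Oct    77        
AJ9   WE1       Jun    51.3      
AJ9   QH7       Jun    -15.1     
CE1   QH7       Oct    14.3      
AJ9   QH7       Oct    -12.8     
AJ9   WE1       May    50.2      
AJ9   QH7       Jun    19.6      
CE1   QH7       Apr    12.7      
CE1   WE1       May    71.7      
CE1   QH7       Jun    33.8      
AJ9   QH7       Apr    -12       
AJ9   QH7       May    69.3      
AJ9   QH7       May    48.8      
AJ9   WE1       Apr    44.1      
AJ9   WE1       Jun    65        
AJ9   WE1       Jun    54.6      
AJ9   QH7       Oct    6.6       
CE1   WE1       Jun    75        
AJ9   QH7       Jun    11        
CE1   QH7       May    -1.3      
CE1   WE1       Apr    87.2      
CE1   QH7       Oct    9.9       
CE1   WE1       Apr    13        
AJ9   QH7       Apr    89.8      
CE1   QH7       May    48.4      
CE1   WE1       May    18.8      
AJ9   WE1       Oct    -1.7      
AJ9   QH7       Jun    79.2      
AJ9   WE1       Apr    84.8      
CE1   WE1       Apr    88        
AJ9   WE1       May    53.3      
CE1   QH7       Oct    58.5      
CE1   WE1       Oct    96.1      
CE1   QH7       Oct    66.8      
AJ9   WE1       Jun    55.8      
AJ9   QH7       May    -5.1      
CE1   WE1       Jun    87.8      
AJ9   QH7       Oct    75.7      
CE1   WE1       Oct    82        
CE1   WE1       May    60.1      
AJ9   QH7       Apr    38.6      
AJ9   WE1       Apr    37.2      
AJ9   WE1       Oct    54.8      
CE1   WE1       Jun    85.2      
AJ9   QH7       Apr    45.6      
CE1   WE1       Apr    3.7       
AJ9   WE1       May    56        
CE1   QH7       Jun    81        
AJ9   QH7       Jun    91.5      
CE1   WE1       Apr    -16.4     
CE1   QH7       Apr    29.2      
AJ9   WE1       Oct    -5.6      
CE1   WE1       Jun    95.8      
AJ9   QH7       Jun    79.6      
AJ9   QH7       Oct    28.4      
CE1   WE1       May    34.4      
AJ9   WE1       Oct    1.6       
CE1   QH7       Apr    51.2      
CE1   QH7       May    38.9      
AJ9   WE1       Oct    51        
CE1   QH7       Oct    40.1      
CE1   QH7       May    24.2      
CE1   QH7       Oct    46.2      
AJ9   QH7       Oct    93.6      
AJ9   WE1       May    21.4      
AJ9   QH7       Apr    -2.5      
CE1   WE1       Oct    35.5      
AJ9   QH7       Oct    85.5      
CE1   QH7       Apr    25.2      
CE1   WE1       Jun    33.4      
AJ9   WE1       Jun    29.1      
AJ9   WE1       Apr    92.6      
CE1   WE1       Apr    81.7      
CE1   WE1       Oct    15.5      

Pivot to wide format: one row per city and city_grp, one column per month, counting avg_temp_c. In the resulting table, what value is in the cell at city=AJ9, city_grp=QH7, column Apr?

Rows with city=AJ9, city_grp=QH7 and month=Apr: avg_temp_c values are -11.5, -12, 89.8, 38.6, 45.6, -2.5.
6 rows match — count = 6.

6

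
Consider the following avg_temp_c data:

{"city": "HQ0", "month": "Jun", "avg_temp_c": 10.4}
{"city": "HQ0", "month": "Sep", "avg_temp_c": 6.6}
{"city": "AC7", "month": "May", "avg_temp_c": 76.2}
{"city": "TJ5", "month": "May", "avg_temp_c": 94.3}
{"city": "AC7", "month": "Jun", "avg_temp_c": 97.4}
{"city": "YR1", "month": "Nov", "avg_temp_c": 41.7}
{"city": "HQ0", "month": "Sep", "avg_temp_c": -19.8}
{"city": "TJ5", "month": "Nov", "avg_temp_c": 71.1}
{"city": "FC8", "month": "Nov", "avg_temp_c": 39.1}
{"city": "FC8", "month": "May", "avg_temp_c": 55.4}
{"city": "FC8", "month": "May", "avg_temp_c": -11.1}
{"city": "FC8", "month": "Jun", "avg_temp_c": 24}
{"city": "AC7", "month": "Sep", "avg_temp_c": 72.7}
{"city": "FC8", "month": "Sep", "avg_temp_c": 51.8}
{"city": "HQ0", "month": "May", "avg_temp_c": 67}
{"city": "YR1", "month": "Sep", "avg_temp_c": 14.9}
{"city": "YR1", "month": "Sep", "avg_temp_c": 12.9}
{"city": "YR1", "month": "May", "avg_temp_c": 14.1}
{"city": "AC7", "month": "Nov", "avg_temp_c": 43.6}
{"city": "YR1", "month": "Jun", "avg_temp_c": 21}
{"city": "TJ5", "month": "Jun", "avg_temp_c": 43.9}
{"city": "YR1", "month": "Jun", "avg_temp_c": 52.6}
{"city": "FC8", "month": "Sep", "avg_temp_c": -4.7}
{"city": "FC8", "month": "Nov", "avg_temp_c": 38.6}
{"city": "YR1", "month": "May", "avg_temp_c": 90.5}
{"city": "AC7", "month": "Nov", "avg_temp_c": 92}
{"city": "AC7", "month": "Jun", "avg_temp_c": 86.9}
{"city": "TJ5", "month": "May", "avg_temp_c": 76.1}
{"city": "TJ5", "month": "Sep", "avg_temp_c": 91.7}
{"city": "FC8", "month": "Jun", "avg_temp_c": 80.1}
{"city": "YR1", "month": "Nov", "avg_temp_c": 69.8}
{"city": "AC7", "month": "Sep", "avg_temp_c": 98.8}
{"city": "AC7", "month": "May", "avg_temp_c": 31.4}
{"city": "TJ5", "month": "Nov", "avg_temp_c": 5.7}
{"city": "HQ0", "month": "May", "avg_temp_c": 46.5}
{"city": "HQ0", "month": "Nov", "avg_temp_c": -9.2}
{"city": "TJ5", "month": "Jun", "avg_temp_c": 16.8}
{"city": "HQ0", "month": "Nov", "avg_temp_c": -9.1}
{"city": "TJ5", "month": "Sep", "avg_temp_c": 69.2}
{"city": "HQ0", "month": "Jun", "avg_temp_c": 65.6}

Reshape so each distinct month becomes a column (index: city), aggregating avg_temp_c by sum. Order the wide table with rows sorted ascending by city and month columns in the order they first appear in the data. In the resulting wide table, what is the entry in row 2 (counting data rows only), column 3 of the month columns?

With rows sorted ascending by city, row 2 is city=FC8. month columns in first-appearance order: Jun, Sep, May, Nov; column 3 is May.
Long rows with city=FC8, month=May: 55.4 + -11.1 = 44.3.

44.3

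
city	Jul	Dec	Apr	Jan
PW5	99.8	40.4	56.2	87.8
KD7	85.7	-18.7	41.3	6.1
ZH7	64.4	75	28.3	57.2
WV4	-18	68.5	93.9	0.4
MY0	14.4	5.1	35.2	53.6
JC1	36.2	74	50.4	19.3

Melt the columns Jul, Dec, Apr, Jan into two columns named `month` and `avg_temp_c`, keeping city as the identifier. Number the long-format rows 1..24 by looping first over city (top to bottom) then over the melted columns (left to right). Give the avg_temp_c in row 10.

24 rows total (6 × 4). Row 10: index ⌊(10-1)/4⌋ = 2 into city → ZH7; (10-1) mod 4 = 1 into the melted columns → Dec.
So row 10 is (ZH7, Dec, 75); avg_temp_c = 75.

75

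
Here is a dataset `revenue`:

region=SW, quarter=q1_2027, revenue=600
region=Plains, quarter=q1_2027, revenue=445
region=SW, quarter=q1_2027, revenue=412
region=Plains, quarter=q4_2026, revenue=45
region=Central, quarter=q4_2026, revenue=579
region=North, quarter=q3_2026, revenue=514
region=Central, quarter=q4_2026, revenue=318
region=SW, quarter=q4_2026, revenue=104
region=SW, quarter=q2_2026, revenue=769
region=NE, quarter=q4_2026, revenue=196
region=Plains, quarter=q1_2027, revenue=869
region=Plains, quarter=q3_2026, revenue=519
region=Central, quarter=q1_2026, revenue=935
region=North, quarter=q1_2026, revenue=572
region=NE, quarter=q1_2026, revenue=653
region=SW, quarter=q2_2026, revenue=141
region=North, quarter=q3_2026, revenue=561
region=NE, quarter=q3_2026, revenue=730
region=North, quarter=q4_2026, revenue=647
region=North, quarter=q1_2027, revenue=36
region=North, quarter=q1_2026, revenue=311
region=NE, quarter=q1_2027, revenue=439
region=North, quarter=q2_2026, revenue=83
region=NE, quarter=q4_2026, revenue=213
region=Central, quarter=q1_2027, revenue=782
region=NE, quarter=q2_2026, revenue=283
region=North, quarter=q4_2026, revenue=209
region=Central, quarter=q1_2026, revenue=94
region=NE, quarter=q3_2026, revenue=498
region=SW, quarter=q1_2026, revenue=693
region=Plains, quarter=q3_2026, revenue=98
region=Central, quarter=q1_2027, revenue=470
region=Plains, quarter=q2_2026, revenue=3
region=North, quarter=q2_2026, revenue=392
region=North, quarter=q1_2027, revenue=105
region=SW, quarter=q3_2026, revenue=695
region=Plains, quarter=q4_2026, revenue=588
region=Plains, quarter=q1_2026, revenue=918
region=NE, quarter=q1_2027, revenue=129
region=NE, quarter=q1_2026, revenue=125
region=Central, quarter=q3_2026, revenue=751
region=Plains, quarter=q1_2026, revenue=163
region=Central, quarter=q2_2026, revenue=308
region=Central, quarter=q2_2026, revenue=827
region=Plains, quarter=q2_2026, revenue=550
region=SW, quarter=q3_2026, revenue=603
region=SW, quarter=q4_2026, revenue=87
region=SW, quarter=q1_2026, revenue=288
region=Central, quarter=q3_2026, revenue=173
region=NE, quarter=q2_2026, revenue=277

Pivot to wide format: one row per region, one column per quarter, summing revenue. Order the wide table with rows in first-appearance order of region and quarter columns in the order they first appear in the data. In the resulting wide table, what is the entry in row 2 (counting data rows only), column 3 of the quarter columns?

With rows in first-appearance order of region, row 2 is region=Plains. quarter columns in first-appearance order: q1_2027, q4_2026, q3_2026, q2_2026, q1_2026; column 3 is q3_2026.
Long rows with region=Plains, quarter=q3_2026: 519 + 98 = 617.

617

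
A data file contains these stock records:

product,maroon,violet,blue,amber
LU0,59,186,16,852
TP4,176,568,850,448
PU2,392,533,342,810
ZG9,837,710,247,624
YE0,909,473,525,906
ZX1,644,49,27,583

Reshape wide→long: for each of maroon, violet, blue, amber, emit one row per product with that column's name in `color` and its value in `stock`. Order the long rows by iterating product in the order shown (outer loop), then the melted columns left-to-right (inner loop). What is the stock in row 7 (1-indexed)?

850

24 rows total (6 × 4). Row 7: index ⌊(7-1)/4⌋ = 1 into product → TP4; (7-1) mod 4 = 2 into the melted columns → blue.
So row 7 is (TP4, blue, 850); stock = 850.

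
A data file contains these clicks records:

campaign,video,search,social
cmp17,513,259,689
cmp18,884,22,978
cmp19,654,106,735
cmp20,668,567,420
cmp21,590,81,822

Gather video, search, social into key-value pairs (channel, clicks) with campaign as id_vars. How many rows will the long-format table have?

15

5 campaign values × 3 melted columns = 15 rows.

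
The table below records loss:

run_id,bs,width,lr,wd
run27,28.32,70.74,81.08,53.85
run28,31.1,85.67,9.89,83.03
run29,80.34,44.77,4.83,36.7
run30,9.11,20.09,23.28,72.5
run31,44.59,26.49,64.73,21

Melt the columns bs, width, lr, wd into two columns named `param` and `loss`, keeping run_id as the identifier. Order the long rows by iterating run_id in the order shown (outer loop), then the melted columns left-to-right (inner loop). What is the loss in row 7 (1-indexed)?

20 rows total (5 × 4). Row 7: index ⌊(7-1)/4⌋ = 1 into run_id → run28; (7-1) mod 4 = 2 into the melted columns → lr.
So row 7 is (run28, lr, 9.89); loss = 9.89.

9.89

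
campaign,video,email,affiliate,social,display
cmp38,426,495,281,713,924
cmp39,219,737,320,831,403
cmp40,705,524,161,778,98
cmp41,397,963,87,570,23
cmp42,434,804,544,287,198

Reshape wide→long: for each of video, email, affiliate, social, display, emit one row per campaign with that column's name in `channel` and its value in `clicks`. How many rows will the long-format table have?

25

5 campaign values × 5 melted columns = 25 rows.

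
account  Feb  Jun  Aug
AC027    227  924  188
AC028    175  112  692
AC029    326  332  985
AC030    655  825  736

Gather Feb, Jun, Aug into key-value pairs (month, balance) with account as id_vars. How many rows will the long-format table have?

12

4 account values × 3 melted columns = 12 rows.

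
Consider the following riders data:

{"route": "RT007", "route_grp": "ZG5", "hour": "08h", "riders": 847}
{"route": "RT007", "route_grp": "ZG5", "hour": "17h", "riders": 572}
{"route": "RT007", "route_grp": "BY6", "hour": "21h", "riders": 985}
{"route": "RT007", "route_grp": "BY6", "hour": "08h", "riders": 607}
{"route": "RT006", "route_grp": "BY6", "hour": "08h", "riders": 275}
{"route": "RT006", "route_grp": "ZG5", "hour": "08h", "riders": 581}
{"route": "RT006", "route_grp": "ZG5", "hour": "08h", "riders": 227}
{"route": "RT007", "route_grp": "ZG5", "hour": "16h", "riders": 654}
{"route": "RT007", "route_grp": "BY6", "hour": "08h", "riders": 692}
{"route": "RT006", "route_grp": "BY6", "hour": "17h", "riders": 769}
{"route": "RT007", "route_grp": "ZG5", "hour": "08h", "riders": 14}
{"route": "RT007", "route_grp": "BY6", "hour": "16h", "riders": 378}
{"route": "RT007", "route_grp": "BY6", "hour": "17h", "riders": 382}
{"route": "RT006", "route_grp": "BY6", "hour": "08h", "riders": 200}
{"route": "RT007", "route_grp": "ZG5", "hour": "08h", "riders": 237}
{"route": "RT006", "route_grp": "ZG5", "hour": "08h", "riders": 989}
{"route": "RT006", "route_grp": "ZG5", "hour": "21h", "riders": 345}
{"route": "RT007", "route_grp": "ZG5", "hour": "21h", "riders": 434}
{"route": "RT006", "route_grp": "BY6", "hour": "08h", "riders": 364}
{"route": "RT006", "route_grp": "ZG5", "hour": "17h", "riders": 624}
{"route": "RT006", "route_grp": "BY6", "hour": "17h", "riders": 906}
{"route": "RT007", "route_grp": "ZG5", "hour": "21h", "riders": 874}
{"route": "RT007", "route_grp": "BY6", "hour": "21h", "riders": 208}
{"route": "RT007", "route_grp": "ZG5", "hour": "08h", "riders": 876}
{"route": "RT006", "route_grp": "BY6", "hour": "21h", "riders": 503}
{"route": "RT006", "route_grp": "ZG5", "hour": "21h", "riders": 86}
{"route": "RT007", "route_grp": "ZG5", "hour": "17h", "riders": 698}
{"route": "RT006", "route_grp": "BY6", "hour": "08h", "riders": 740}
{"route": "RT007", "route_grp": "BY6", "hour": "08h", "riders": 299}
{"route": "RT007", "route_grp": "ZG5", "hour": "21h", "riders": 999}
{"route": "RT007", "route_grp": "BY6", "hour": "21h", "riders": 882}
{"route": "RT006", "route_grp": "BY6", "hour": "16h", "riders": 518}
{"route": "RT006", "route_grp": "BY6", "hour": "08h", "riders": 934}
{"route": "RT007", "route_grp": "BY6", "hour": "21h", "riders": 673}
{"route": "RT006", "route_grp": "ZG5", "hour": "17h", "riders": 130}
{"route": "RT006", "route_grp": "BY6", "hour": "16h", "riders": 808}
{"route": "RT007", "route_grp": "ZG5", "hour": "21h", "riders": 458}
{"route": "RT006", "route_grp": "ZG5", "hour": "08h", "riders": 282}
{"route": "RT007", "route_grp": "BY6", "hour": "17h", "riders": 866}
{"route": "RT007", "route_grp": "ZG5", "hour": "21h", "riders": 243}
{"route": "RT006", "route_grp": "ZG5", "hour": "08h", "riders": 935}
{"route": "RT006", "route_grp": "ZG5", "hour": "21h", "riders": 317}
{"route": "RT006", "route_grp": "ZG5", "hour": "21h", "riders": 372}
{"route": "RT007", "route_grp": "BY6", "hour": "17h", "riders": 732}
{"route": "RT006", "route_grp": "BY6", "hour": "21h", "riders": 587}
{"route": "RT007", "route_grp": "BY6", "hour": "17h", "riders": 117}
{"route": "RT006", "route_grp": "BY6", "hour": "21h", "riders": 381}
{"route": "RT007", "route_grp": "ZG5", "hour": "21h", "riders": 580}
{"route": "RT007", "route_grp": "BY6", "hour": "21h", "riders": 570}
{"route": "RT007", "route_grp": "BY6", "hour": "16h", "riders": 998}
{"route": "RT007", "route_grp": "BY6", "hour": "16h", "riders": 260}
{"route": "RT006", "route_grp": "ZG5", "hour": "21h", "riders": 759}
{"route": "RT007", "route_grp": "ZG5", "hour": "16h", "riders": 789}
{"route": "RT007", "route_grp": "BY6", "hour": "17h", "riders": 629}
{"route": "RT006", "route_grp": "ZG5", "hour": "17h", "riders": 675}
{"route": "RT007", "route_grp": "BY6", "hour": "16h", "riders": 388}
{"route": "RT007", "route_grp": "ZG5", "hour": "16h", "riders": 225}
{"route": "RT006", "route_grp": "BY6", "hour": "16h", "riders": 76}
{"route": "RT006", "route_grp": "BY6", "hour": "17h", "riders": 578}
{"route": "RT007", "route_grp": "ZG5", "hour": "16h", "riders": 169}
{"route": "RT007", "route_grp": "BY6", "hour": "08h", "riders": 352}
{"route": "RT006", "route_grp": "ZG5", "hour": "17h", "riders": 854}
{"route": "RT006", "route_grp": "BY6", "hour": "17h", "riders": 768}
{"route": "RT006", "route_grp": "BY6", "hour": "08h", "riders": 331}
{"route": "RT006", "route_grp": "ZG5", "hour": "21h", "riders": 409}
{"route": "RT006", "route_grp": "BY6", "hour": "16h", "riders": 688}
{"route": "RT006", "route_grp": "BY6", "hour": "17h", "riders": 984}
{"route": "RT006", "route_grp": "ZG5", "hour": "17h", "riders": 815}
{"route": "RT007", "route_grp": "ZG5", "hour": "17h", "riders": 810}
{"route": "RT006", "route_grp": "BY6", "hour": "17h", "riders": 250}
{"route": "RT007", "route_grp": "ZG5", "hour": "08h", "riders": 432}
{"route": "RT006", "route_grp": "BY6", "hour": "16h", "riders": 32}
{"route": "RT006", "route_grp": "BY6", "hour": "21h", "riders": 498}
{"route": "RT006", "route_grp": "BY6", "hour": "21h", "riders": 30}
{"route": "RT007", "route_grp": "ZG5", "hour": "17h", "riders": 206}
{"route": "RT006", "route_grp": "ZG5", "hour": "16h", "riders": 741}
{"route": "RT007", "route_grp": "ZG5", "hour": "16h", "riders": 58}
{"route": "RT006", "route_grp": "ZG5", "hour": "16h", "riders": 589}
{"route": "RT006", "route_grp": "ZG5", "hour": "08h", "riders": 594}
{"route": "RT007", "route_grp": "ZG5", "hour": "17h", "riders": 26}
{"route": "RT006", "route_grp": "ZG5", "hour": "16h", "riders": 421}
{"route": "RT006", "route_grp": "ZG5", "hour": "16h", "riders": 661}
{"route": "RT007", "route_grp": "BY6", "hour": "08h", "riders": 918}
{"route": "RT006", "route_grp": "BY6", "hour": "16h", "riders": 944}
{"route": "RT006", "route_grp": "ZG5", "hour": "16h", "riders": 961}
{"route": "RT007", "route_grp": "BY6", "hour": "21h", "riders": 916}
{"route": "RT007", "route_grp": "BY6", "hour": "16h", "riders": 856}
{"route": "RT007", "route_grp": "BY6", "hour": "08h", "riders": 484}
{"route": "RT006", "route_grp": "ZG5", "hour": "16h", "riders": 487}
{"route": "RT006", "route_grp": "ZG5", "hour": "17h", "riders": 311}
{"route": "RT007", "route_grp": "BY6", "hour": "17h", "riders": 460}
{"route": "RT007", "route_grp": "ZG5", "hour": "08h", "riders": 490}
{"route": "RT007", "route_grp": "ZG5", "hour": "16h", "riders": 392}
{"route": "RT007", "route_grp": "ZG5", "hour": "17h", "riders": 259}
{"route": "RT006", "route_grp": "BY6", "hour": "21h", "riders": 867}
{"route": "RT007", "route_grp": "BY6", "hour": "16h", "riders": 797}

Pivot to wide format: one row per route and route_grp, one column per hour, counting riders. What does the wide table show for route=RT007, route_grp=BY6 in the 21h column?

6

Rows with route=RT007, route_grp=BY6 and hour=21h: riders values are 985, 208, 882, 673, 570, 916.
6 rows match — count = 6.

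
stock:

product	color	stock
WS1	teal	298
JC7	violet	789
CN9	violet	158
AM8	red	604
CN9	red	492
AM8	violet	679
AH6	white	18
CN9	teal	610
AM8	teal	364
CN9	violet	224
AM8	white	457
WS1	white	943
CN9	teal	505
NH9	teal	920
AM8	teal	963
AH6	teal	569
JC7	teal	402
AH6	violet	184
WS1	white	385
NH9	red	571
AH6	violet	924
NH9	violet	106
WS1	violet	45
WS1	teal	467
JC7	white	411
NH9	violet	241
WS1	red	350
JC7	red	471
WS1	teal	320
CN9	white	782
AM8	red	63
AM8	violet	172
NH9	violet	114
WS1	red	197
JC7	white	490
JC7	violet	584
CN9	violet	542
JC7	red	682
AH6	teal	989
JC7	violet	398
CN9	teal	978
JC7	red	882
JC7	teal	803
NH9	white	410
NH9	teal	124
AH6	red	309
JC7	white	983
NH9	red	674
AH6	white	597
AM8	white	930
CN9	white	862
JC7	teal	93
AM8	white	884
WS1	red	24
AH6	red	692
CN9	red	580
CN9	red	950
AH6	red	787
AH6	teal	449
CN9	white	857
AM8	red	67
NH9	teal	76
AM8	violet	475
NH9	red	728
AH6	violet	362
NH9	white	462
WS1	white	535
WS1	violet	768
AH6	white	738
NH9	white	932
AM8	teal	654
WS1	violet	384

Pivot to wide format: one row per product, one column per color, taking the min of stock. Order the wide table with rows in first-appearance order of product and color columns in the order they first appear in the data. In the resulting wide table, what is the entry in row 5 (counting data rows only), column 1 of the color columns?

449

With rows in first-appearance order of product, row 5 is product=AH6. color columns in first-appearance order: teal, violet, red, white; column 1 is teal.
Long rows with product=AH6, color=teal: min(569, 989, 449) = 449.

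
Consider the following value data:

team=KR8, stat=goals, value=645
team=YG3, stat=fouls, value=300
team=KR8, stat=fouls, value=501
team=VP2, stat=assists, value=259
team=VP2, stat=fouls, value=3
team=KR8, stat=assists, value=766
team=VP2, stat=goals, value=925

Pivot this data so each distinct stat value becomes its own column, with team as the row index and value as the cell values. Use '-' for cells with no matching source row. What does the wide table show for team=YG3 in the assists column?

-

No long-format row has team=YG3 and stat=assists, so the cell is -.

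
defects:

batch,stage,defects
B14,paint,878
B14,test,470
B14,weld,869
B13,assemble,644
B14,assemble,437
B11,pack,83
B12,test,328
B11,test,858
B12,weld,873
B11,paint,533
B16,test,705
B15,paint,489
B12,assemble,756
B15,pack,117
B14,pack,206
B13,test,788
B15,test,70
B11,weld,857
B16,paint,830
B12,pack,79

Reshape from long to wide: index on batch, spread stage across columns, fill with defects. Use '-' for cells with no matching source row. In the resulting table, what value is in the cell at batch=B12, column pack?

The long row with batch=B12, stage=pack has defects=79.

79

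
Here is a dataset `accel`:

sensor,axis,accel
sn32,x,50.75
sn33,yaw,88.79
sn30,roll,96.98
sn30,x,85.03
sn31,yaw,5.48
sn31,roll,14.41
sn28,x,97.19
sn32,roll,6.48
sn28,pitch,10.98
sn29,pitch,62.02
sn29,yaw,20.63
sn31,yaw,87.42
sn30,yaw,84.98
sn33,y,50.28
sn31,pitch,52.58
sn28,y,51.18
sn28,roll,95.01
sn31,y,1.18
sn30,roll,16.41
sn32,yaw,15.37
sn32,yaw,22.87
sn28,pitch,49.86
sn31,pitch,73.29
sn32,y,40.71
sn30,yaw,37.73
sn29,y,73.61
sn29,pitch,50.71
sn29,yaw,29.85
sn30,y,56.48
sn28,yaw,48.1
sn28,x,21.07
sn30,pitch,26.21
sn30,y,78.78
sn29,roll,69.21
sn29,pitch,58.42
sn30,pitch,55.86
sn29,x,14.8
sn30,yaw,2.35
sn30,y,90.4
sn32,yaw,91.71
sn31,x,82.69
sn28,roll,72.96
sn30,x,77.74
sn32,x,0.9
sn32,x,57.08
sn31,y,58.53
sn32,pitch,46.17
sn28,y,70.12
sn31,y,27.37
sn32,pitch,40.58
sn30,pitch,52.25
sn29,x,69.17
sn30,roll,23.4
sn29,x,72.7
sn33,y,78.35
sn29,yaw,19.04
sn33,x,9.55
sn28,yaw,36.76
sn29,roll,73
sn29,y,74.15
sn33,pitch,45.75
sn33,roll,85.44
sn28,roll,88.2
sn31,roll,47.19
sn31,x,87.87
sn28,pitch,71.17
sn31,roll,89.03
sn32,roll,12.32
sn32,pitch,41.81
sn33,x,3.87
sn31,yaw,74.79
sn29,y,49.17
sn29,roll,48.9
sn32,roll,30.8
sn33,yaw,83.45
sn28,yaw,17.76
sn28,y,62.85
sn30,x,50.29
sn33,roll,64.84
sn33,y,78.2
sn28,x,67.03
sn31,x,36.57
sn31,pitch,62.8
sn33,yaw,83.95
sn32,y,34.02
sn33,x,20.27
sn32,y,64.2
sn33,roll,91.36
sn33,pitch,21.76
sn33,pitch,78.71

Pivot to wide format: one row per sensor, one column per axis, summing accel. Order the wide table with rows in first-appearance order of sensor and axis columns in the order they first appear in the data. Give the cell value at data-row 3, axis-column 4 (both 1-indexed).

134.32

With rows in first-appearance order of sensor, row 3 is sensor=sn30. axis columns in first-appearance order: x, yaw, roll, pitch, y; column 4 is pitch.
Long rows with sensor=sn30, axis=pitch: 26.21 + 55.86 + 52.25 = 134.32.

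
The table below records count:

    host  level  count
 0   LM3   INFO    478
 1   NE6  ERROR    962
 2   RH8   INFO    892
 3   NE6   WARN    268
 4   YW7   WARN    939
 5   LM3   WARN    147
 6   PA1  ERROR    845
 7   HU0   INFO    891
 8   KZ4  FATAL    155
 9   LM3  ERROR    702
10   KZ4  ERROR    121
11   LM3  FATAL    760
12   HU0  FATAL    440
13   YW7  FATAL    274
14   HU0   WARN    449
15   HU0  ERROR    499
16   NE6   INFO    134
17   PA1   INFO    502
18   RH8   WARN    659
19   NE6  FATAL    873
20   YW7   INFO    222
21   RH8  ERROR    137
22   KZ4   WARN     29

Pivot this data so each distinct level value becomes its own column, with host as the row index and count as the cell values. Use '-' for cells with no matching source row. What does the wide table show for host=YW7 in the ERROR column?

-

No long-format row has host=YW7 and level=ERROR, so the cell is -.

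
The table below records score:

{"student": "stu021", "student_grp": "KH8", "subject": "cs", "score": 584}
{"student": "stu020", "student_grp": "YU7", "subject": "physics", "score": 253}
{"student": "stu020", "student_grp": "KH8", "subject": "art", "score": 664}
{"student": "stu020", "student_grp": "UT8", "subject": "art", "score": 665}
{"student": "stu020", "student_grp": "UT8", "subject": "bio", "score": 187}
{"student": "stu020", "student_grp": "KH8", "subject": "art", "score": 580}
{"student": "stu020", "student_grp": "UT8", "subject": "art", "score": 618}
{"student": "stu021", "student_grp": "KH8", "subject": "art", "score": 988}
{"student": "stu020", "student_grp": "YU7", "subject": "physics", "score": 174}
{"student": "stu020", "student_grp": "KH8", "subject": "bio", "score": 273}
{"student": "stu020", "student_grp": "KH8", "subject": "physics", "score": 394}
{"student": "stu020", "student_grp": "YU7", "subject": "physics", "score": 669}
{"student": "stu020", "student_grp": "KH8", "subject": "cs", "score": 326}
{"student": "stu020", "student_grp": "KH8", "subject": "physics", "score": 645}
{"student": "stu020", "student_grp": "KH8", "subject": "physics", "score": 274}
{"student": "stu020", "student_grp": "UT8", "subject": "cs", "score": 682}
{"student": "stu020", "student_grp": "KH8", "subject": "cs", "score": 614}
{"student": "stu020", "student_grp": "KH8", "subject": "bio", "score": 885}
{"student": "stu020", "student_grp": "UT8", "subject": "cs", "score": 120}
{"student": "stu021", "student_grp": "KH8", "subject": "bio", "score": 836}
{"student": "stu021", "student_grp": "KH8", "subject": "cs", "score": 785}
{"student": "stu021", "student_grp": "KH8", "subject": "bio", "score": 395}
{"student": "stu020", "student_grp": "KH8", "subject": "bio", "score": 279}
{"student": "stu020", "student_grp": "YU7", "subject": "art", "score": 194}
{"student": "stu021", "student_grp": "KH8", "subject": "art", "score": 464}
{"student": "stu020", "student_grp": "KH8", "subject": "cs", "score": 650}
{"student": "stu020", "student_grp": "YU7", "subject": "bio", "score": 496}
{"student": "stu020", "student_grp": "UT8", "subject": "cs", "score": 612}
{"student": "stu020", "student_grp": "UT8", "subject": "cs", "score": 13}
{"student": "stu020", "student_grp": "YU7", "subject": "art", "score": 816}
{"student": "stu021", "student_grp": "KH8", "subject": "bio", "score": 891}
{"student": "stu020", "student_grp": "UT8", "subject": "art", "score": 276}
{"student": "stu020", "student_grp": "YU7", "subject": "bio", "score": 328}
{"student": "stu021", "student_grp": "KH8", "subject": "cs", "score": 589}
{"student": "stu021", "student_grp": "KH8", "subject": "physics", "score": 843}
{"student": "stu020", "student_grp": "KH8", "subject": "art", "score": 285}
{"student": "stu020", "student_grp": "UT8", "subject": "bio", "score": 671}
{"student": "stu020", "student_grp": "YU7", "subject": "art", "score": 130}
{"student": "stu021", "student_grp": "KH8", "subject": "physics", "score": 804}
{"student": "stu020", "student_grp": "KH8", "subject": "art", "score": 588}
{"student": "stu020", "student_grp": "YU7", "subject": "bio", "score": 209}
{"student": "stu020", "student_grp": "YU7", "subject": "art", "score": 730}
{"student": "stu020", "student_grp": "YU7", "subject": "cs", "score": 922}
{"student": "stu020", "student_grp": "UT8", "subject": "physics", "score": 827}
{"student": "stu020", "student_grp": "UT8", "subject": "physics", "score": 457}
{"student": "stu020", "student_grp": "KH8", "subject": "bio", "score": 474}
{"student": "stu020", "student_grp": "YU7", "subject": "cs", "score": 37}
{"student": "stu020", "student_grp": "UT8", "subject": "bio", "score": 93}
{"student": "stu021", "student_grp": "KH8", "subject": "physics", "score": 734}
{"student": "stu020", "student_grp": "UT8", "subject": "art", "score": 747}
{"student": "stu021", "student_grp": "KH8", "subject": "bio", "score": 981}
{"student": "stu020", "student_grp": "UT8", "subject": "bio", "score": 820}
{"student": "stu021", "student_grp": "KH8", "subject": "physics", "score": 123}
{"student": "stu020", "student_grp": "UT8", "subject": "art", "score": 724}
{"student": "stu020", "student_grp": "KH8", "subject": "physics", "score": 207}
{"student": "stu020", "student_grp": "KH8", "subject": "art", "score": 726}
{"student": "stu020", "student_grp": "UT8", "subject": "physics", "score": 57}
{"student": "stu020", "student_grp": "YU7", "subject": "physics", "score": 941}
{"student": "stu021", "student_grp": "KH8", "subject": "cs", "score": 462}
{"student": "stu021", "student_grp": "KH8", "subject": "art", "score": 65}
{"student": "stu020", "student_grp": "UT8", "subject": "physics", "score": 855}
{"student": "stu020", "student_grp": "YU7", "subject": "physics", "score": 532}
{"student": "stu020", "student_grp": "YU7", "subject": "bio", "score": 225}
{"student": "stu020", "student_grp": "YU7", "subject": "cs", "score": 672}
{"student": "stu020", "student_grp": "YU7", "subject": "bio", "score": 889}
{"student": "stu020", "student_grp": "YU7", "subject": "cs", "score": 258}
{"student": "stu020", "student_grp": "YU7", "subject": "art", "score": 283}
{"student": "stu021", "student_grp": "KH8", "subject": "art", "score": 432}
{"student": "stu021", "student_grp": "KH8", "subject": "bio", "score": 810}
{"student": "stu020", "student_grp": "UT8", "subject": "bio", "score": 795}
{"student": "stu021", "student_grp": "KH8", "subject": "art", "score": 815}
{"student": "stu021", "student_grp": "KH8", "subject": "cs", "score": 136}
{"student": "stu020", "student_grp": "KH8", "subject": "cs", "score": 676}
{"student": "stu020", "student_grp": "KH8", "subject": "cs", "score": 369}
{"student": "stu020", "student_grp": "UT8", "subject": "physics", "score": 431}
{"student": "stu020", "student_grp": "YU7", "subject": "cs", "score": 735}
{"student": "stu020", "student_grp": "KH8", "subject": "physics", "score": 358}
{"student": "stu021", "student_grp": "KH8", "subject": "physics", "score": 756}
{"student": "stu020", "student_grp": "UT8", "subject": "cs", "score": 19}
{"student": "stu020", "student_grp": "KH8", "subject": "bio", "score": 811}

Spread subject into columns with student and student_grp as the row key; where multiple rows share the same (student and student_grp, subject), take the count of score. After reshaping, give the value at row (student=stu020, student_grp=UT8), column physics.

Rows with student=stu020, student_grp=UT8 and subject=physics: score values are 827, 457, 57, 855, 431.
5 rows match — count = 5.

5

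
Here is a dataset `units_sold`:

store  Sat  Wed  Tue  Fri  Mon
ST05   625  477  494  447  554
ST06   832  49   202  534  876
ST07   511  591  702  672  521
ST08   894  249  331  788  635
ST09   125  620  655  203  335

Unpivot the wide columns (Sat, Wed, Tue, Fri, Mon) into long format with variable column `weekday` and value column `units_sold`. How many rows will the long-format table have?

25

5 store values × 5 melted columns = 25 rows.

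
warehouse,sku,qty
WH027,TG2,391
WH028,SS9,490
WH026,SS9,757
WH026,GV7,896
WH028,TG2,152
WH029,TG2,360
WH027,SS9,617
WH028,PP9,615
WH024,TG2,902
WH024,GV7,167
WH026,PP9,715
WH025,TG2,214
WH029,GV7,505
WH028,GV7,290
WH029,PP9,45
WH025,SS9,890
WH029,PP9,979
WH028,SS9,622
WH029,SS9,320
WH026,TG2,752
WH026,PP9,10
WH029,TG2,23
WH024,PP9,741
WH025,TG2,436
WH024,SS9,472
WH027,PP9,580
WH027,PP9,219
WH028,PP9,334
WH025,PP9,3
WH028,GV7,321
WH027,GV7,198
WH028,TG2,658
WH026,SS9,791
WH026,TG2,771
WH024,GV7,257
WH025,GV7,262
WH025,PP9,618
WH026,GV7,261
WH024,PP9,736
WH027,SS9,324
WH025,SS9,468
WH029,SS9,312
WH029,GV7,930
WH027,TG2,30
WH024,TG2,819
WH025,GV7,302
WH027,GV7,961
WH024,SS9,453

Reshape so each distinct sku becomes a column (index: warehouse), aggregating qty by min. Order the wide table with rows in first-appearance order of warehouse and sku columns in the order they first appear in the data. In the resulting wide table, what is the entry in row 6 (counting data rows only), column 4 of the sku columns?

With rows in first-appearance order of warehouse, row 6 is warehouse=WH025. sku columns in first-appearance order: TG2, SS9, GV7, PP9; column 4 is PP9.
Long rows with warehouse=WH025, sku=PP9: min(3, 618) = 3.

3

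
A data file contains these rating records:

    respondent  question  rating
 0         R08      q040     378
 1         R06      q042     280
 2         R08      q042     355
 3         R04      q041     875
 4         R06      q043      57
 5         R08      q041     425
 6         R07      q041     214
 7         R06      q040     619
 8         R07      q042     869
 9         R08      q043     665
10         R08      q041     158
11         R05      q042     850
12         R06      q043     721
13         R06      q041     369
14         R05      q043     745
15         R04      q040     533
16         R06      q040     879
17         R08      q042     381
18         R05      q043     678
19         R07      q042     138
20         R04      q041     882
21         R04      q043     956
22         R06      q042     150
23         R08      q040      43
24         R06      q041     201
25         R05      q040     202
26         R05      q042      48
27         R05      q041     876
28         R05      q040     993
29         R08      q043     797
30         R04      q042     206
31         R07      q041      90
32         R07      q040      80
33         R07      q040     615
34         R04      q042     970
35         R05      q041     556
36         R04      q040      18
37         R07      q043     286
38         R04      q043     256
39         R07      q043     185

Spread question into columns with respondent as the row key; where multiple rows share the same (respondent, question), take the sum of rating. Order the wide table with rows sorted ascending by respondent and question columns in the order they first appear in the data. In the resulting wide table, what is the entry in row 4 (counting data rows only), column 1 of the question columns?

695

With rows sorted ascending by respondent, row 4 is respondent=R07. question columns in first-appearance order: q040, q042, q041, q043; column 1 is q040.
Long rows with respondent=R07, question=q040: 80 + 615 = 695.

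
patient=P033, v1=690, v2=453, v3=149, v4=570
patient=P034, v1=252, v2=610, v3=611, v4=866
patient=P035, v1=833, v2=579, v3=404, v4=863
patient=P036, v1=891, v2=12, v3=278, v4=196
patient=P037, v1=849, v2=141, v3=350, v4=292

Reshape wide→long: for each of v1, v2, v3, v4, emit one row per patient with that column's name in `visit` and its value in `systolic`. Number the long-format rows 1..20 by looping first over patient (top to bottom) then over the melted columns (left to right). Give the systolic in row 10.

20 rows total (5 × 4). Row 10: index ⌊(10-1)/4⌋ = 2 into patient → P035; (10-1) mod 4 = 1 into the melted columns → v2.
So row 10 is (P035, v2, 579); systolic = 579.

579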